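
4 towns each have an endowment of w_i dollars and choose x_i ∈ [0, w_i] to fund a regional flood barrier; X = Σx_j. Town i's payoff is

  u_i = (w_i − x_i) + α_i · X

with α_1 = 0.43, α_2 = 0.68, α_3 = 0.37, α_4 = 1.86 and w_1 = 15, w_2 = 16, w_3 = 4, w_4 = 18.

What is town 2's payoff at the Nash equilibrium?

∂u_i/∂x_i = α_i − 1, so town i contributes w_i if α_i > 1, else 0.
α_i > 1 for i ∈ {4}; NE contributions (0, 0, 0, 18), X = 18.
u_2 = (16 − 0) + 0.68·18 = 28.24.

28.24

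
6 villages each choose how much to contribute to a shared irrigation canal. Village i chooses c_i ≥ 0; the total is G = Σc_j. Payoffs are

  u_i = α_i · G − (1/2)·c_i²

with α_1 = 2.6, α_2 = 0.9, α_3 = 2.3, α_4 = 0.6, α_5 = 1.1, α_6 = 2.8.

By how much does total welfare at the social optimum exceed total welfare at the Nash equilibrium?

Village i's FOC: ∂u_i/∂c_i = α_i − c_i = 0, so c_i* = α_i.
NE contributions = (2.6, 0.9, 2.3, 0.6, 1.1, 2.8); G = 10.3.
W^NE = (Σα)·G − ½Σα_i² = 10.3² − ½·22.27 = 94.955.
Planner sets c_i = Σα_j = 10.3 for every i, so G^SO = 6·10.3 = 61.8.
W^SO = (Σα)·G^SO − ½·6·(Σα)² = (6/2)·10.3² = 318.27.
Deadweight loss = W^SO − W^NE = 223.315.

223.315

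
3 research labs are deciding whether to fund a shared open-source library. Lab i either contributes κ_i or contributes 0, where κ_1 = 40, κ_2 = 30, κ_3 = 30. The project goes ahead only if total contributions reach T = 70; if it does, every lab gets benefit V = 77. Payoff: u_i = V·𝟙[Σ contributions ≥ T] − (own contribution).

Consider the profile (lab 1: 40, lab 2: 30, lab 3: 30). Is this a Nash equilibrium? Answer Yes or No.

No

Total = 100 ≥ 70: provided.
Lab 1 (pledges 40, payoff 37): dropping to 0 → total 60, payoff 0. No gain.
Lab 2 (pledges 30, payoff 47): dropping to 0 → total 70, payoff 77. Profitable deviation.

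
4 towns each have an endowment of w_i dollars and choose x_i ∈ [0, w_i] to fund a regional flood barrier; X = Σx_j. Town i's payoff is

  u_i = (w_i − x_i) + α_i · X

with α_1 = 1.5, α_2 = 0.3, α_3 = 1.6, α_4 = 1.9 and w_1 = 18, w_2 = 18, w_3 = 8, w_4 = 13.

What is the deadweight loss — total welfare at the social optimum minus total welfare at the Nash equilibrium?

∂u_i/∂x_i = α_i − 1, so town i contributes w_i if α_i > 1, else 0.
α_i > 1 for i ∈ {1, 3, 4}; NE contributions (18, 0, 8, 13), X = 39.
W^NE = Σw_i − X^NE + (Σα_i)·X^NE = 57 + 4.3·39 = 224.7.
Planner: ∂(Σu_j)/∂x_i = Σα_j − 1 = 4.3 > 0, so everyone contributes w_i; X^SO = 57, W^SO = 57 + 4.3·57 = 302.1.
Deadweight loss = 77.4.

77.4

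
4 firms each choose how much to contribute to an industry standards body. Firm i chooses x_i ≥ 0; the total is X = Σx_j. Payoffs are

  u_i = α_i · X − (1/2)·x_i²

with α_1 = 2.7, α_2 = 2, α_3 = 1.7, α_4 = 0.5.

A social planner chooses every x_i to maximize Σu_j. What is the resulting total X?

Planner FOC: ∂(Σu_j)/∂x_i = (Σα_j) − x_i = 0, so x_i^SO = Σα_j = 6.9 for every i; X^SO = 27.6.

27.6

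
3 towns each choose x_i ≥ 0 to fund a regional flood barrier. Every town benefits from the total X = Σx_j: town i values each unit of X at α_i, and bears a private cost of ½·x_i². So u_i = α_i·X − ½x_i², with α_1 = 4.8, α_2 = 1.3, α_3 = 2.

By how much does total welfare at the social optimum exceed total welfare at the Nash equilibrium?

Town i's FOC: ∂u_i/∂x_i = α_i − x_i = 0, so x_i* = α_i.
NE contributions = (4.8, 1.3, 2); X = 8.1.
W^NE = (Σα)·X − ½Σα_i² = 8.1² − ½·28.73 = 51.245.
Planner sets x_i = Σα_j = 8.1 for every i, so X^SO = 3·8.1 = 24.3.
W^SO = (Σα)·X^SO − ½·3·(Σα)² = (3/2)·8.1² = 98.415.
Deadweight loss = W^SO − W^NE = 47.17.

47.17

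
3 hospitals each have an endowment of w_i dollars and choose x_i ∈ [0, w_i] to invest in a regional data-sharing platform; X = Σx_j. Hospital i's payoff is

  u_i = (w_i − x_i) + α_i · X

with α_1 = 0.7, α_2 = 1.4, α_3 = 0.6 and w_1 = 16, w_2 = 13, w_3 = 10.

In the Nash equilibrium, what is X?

∂u_i/∂x_i = α_i − 1, so hospital i contributes w_i if α_i > 1, else 0.
α_i > 1 for i ∈ {2}; NE contributions (0, 13, 0), X = 13.

13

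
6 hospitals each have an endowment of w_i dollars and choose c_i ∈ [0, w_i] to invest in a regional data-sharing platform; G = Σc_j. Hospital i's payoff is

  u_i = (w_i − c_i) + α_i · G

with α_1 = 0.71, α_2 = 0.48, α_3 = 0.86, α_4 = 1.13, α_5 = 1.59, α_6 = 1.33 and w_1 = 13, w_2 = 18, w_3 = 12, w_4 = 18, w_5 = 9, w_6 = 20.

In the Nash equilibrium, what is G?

∂u_i/∂c_i = α_i − 1, so hospital i contributes w_i if α_i > 1, else 0.
α_i > 1 for i ∈ {4, 5, 6}; NE contributions (0, 0, 0, 18, 9, 20), G = 47.

47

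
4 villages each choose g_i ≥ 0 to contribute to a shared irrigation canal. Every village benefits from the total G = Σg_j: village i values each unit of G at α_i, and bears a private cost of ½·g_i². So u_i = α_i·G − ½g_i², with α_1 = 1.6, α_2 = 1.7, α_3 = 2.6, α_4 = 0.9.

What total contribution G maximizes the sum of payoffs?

Planner FOC: ∂(Σu_j)/∂g_i = (Σα_j) − g_i = 0, so g_i^SO = Σα_j = 6.8 for every i; G^SO = 27.2.

27.2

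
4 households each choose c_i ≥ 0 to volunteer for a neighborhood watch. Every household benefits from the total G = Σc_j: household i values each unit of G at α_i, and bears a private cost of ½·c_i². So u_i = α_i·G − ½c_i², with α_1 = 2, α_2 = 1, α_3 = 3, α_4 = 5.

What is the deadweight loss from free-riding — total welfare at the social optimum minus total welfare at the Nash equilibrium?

Household i's FOC: ∂u_i/∂c_i = α_i − c_i = 0, so c_i* = α_i.
NE contributions = (2, 1, 3, 5); G = 11.
W^NE = (Σα)·G − ½Σα_i² = 11² − ½·39 = 101.5.
Planner sets c_i = Σα_j = 11 for every i, so G^SO = 4·11 = 44.
W^SO = (Σα)·G^SO − ½·4·(Σα)² = (4/2)·11² = 242.
Deadweight loss = W^SO − W^NE = 140.5.

140.5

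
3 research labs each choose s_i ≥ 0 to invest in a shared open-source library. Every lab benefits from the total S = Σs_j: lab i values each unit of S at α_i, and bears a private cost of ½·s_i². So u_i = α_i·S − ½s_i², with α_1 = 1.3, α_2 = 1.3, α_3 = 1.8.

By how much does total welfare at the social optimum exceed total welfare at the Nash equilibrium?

Lab i's FOC: ∂u_i/∂s_i = α_i − s_i = 0, so s_i* = α_i.
NE contributions = (1.3, 1.3, 1.8); S = 4.4.
W^NE = (Σα)·S − ½Σα_i² = 4.4² − ½·6.62 = 16.05.
Planner sets s_i = Σα_j = 4.4 for every i, so S^SO = 3·4.4 = 13.2.
W^SO = (Σα)·S^SO − ½·3·(Σα)² = (3/2)·4.4² = 29.04.
Deadweight loss = W^SO − W^NE = 12.99.

12.99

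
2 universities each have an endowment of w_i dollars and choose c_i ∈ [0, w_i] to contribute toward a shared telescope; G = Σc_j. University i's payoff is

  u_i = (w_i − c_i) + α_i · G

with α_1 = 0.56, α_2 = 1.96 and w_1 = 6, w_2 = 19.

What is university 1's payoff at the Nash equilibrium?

∂u_i/∂c_i = α_i − 1, so university i contributes w_i if α_i > 1, else 0.
α_i > 1 for i ∈ {2}; NE contributions (0, 19), G = 19.
u_1 = (6 − 0) + 0.56·19 = 16.64.

16.64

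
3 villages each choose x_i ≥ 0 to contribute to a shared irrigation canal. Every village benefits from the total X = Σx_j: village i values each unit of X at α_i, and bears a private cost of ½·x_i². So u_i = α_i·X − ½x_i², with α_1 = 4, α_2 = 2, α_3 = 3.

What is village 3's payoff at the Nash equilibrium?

22.5

Village i's FOC: ∂u_i/∂x_i = α_i − x_i = 0, so x_i* = α_i.
NE contributions = (4, 2, 3); X = 9.
u_3 = α_3·X − ½·(x_3)² = 3·9 − ½·3² = 22.5.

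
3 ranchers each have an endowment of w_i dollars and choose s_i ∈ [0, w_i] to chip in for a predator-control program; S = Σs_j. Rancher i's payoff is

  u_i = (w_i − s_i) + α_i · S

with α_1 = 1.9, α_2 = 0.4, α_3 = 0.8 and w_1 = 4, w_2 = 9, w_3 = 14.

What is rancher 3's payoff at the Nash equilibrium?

∂u_i/∂s_i = α_i − 1, so rancher i contributes w_i if α_i > 1, else 0.
α_i > 1 for i ∈ {1}; NE contributions (4, 0, 0), S = 4.
u_3 = (14 − 0) + 0.8·4 = 17.2.

17.2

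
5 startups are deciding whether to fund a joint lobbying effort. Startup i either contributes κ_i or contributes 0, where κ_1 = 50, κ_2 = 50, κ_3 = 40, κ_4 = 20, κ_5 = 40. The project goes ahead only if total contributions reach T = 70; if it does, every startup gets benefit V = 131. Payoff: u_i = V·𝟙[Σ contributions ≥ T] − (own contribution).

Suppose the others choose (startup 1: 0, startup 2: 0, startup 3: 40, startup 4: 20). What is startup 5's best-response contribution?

Others' total = 60. Contributing 40 brings total to 100 ≥ 70: gain V − κ_5 = 91.
Best response: 40.

40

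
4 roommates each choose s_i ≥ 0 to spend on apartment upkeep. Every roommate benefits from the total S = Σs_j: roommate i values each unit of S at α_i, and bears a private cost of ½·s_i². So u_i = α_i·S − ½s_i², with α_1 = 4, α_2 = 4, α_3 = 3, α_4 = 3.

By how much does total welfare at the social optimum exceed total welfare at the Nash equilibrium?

221

Roommate i's FOC: ∂u_i/∂s_i = α_i − s_i = 0, so s_i* = α_i.
NE contributions = (4, 4, 3, 3); S = 14.
W^NE = (Σα)·S − ½Σα_i² = 14² − ½·50 = 171.
Planner sets s_i = Σα_j = 14 for every i, so S^SO = 4·14 = 56.
W^SO = (Σα)·S^SO − ½·4·(Σα)² = (4/2)·14² = 392.
Deadweight loss = W^SO − W^NE = 221.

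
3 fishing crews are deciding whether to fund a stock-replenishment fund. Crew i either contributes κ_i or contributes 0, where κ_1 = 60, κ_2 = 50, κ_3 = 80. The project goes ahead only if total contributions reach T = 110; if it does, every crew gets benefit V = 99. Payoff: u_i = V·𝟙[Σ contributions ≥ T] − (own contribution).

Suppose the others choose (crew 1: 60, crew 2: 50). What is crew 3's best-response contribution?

Others' total = 110 ≥ 110; contributing adds cost 80 for no extra benefit.
Best response: 0.

0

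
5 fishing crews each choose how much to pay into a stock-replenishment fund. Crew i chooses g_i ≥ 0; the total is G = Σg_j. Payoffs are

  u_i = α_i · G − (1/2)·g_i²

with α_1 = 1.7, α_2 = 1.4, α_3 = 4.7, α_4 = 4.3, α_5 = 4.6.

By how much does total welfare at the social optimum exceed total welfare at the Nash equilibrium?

Crew i's FOC: ∂u_i/∂g_i = α_i − g_i = 0, so g_i* = α_i.
NE contributions = (1.7, 1.4, 4.7, 4.3, 4.6); G = 16.7.
W^NE = (Σα)·G − ½Σα_i² = 16.7² − ½·66.59 = 245.595.
Planner sets g_i = Σα_j = 16.7 for every i, so G^SO = 5·16.7 = 83.5.
W^SO = (Σα)·G^SO − ½·5·(Σα)² = (5/2)·16.7² = 697.225.
Deadweight loss = W^SO − W^NE = 451.63.

451.63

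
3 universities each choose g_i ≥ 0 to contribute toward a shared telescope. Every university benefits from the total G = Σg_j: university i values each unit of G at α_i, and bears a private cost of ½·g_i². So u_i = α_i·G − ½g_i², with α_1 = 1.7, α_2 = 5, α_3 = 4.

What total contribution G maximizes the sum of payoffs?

32.1

Planner FOC: ∂(Σu_j)/∂g_i = (Σα_j) − g_i = 0, so g_i^SO = Σα_j = 10.7 for every i; G^SO = 32.1.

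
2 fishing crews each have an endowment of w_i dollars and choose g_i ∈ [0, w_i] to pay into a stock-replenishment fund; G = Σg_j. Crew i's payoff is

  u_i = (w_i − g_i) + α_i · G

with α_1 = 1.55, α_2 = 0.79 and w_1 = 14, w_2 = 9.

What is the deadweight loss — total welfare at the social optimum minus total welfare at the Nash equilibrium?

∂u_i/∂g_i = α_i − 1, so crew i contributes w_i if α_i > 1, else 0.
α_i > 1 for i ∈ {1}; NE contributions (14, 0), G = 14.
W^NE = Σw_i − G^NE + (Σα_i)·G^NE = 23 + 1.34·14 = 41.76.
Planner: ∂(Σu_j)/∂g_i = Σα_j − 1 = 1.34 > 0, so everyone contributes w_i; G^SO = 23, W^SO = 23 + 1.34·23 = 53.82.
Deadweight loss = 12.06.

12.06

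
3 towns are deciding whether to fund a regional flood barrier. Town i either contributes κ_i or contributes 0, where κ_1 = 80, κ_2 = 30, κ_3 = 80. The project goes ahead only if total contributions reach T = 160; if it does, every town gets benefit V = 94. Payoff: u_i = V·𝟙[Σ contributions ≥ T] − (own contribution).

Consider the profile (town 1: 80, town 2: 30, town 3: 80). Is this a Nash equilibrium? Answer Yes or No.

Total = 190 ≥ 160: provided.
Town 1 (pledges 80, payoff 14): dropping to 0 → total 110, payoff 0. No gain.
Town 2 (pledges 30, payoff 64): dropping to 0 → total 160, payoff 94. Profitable deviation.

No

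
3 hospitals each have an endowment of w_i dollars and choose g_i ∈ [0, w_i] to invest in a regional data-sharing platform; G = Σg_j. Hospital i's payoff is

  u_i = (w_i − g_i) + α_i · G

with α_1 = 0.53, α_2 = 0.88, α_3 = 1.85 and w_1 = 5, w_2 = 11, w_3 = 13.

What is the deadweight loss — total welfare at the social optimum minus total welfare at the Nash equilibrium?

∂u_i/∂g_i = α_i − 1, so hospital i contributes w_i if α_i > 1, else 0.
α_i > 1 for i ∈ {3}; NE contributions (0, 0, 13), G = 13.
W^NE = Σw_i − G^NE + (Σα_i)·G^NE = 29 + 2.26·13 = 58.38.
Planner: ∂(Σu_j)/∂g_i = Σα_j − 1 = 2.26 > 0, so everyone contributes w_i; G^SO = 29, W^SO = 29 + 2.26·29 = 94.54.
Deadweight loss = 36.16.

36.16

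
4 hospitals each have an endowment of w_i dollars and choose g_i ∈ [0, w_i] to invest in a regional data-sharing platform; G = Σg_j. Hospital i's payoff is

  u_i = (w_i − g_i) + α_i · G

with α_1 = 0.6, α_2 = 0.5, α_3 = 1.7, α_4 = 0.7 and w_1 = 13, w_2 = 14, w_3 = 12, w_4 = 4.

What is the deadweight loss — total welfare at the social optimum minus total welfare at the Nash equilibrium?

77.5

∂u_i/∂g_i = α_i − 1, so hospital i contributes w_i if α_i > 1, else 0.
α_i > 1 for i ∈ {3}; NE contributions (0, 0, 12, 0), G = 12.
W^NE = Σw_i − G^NE + (Σα_i)·G^NE = 43 + 2.5·12 = 73.
Planner: ∂(Σu_j)/∂g_i = Σα_j − 1 = 2.5 > 0, so everyone contributes w_i; G^SO = 43, W^SO = 43 + 2.5·43 = 150.5.
Deadweight loss = 77.5.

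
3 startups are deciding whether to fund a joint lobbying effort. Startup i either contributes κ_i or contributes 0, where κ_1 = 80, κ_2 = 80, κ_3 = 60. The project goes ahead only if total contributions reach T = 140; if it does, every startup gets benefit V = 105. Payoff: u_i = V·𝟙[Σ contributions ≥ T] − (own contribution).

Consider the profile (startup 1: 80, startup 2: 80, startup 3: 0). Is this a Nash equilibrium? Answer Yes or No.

Total = 160 ≥ 140: provided.
Startup 1 (pledges 80, payoff 25): dropping to 0 → total 80, payoff 0. No gain.
Startup 2 (pledges 80, payoff 25): dropping to 0 → total 80, payoff 0. No gain.
Startup 3 (pledges 0, payoff 105): pledging 60 → total 220, payoff 45. No gain.

Yes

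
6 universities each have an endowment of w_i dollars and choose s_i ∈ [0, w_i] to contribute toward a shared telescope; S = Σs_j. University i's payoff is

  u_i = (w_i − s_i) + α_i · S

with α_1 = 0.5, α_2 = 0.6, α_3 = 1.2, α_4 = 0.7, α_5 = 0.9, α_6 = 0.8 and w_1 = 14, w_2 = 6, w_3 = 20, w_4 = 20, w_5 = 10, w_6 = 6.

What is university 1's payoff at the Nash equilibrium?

24

∂u_i/∂s_i = α_i − 1, so university i contributes w_i if α_i > 1, else 0.
α_i > 1 for i ∈ {3}; NE contributions (0, 0, 20, 0, 0, 0), S = 20.
u_1 = (14 − 0) + 0.5·20 = 24.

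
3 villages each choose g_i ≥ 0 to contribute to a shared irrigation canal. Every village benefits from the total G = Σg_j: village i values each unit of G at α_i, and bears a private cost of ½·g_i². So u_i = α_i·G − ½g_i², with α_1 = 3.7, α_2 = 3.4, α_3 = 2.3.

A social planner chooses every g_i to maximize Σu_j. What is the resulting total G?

Planner FOC: ∂(Σu_j)/∂g_i = (Σα_j) − g_i = 0, so g_i^SO = Σα_j = 9.4 for every i; G^SO = 28.2.

28.2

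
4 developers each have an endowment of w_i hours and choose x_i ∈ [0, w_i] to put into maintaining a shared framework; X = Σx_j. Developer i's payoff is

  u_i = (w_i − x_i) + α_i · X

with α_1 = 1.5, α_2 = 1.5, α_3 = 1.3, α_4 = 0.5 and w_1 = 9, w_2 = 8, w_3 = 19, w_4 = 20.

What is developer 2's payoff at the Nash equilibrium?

54

∂u_i/∂x_i = α_i − 1, so developer i contributes w_i if α_i > 1, else 0.
α_i > 1 for i ∈ {1, 2, 3}; NE contributions (9, 8, 19, 0), X = 36.
u_2 = (8 − 8) + 1.5·36 = 54.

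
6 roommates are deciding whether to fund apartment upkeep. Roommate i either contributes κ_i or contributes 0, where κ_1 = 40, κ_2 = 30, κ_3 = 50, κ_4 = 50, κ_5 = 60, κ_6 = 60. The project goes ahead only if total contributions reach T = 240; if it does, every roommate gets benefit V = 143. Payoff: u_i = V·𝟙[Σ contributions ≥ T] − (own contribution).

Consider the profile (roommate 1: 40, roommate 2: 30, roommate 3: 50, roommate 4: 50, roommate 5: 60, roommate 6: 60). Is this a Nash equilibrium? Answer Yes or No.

No

Total = 290 ≥ 240: provided.
Roommate 1 (pledges 40, payoff 103): dropping to 0 → total 250, payoff 143. Profitable deviation.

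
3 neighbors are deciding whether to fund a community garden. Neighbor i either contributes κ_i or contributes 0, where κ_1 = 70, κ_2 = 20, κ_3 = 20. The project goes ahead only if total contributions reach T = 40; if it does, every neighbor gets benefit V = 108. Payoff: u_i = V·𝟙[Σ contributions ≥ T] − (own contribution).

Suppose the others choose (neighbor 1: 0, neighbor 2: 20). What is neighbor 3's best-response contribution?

20

Others' total = 20. Contributing 20 brings total to 40 ≥ 40: gain V − κ_3 = 88.
Best response: 20.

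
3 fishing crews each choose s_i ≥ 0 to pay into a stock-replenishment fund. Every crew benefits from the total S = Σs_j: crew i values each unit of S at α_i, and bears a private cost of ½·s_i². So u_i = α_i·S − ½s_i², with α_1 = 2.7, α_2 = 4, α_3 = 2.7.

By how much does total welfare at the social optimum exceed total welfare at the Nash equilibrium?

Crew i's FOC: ∂u_i/∂s_i = α_i − s_i = 0, so s_i* = α_i.
NE contributions = (2.7, 4, 2.7); S = 9.4.
W^NE = (Σα)·S − ½Σα_i² = 9.4² − ½·30.58 = 73.07.
Planner sets s_i = Σα_j = 9.4 for every i, so S^SO = 3·9.4 = 28.2.
W^SO = (Σα)·S^SO − ½·3·(Σα)² = (3/2)·9.4² = 132.54.
Deadweight loss = W^SO − W^NE = 59.47.

59.47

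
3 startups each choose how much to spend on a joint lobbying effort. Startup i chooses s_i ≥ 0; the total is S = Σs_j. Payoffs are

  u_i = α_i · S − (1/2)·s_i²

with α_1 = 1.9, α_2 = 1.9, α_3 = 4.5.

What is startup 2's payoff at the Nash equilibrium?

13.965

Startup i's FOC: ∂u_i/∂s_i = α_i − s_i = 0, so s_i* = α_i.
NE contributions = (1.9, 1.9, 4.5); S = 8.3.
u_2 = α_2·S − ½·(s_2)² = 1.9·8.3 − ½·1.9² = 13.965.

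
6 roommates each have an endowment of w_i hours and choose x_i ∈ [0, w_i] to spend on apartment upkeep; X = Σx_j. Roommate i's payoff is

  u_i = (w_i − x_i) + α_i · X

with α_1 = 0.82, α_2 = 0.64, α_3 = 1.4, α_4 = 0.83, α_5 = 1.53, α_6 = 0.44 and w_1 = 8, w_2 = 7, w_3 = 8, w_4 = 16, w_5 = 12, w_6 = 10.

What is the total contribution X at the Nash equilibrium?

∂u_i/∂x_i = α_i − 1, so roommate i contributes w_i if α_i > 1, else 0.
α_i > 1 for i ∈ {3, 5}; NE contributions (0, 0, 8, 0, 12, 0), X = 20.

20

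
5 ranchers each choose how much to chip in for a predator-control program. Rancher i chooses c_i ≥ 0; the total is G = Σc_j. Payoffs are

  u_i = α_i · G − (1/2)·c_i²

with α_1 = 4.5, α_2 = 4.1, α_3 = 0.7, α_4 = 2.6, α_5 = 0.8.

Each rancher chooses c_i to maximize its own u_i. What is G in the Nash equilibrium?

Rancher i's FOC: ∂u_i/∂c_i = α_i − c_i = 0, so c_i* = α_i.
NE contributions = (4.5, 4.1, 0.7, 2.6, 0.8); G = 12.7.

12.7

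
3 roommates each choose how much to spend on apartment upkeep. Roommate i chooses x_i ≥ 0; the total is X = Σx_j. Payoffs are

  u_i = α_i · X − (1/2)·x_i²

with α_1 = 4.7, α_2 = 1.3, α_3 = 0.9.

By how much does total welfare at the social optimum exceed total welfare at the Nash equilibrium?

Roommate i's FOC: ∂u_i/∂x_i = α_i − x_i = 0, so x_i* = α_i.
NE contributions = (4.7, 1.3, 0.9); X = 6.9.
W^NE = (Σα)·X − ½Σα_i² = 6.9² − ½·24.59 = 35.315.
Planner sets x_i = Σα_j = 6.9 for every i, so X^SO = 3·6.9 = 20.7.
W^SO = (Σα)·X^SO − ½·3·(Σα)² = (3/2)·6.9² = 71.415.
Deadweight loss = W^SO − W^NE = 36.1.

36.1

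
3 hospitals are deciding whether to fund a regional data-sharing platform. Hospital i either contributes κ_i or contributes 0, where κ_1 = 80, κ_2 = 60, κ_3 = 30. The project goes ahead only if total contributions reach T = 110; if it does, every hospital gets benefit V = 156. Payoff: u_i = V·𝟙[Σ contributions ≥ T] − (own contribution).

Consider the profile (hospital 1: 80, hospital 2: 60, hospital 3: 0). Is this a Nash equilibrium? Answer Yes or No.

Yes

Total = 140 ≥ 110: provided.
Hospital 1 (pledges 80, payoff 76): dropping to 0 → total 60, payoff 0. No gain.
Hospital 2 (pledges 60, payoff 96): dropping to 0 → total 80, payoff 0. No gain.
Hospital 3 (pledges 0, payoff 156): pledging 30 → total 170, payoff 126. No gain.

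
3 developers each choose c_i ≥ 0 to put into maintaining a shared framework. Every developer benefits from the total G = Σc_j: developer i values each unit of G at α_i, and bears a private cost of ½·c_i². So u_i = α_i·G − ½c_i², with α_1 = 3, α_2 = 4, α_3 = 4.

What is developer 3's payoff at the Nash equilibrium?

36

Developer i's FOC: ∂u_i/∂c_i = α_i − c_i = 0, so c_i* = α_i.
NE contributions = (3, 4, 4); G = 11.
u_3 = α_3·G − ½·(c_3)² = 4·11 − ½·4² = 36.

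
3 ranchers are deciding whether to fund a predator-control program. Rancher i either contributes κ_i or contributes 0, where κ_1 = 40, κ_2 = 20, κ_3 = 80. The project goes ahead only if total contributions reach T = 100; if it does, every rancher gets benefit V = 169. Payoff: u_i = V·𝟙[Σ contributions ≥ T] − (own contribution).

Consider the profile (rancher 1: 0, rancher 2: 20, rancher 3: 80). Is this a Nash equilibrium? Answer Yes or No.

Total = 100 ≥ 100: provided.
Rancher 1 (pledges 0, payoff 169): pledging 40 → total 140, payoff 129. No gain.
Rancher 2 (pledges 20, payoff 149): dropping to 0 → total 80, payoff 0. No gain.
Rancher 3 (pledges 80, payoff 89): dropping to 0 → total 20, payoff 0. No gain.

Yes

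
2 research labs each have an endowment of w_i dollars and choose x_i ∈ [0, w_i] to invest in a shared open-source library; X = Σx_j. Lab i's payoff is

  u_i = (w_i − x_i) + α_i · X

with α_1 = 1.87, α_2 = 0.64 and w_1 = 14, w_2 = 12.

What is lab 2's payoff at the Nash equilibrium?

∂u_i/∂x_i = α_i − 1, so lab i contributes w_i if α_i > 1, else 0.
α_i > 1 for i ∈ {1}; NE contributions (14, 0), X = 14.
u_2 = (12 − 0) + 0.64·14 = 20.96.

20.96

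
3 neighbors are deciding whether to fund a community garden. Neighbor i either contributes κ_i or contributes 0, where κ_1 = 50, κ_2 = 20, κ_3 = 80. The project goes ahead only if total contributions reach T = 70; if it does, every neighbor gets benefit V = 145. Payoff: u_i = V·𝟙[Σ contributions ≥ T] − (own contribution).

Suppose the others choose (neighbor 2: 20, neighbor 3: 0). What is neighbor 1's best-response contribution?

50

Others' total = 20. Contributing 50 brings total to 70 ≥ 70: gain V − κ_1 = 95.
Best response: 50.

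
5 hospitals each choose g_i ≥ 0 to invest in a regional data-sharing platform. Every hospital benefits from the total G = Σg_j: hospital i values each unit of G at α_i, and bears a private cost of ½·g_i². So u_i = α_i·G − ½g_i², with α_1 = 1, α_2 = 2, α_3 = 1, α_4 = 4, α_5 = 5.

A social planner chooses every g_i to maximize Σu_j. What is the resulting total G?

65

Planner FOC: ∂(Σu_j)/∂g_i = (Σα_j) − g_i = 0, so g_i^SO = Σα_j = 13 for every i; G^SO = 65.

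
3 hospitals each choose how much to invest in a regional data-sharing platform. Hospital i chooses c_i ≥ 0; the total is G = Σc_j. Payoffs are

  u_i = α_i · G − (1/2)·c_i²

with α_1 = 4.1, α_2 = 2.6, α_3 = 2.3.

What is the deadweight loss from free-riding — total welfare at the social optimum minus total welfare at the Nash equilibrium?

Hospital i's FOC: ∂u_i/∂c_i = α_i − c_i = 0, so c_i* = α_i.
NE contributions = (4.1, 2.6, 2.3); G = 9.
W^NE = (Σα)·G − ½Σα_i² = 9² − ½·28.86 = 66.57.
Planner sets c_i = Σα_j = 9 for every i, so G^SO = 3·9 = 27.
W^SO = (Σα)·G^SO − ½·3·(Σα)² = (3/2)·9² = 121.5.
Deadweight loss = W^SO − W^NE = 54.93.

54.93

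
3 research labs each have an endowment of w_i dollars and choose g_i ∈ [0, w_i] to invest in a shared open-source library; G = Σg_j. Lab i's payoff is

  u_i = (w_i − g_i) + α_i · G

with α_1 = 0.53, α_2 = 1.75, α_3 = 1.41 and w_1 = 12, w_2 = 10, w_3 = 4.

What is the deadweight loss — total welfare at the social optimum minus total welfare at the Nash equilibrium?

∂u_i/∂g_i = α_i − 1, so lab i contributes w_i if α_i > 1, else 0.
α_i > 1 for i ∈ {2, 3}; NE contributions (0, 10, 4), G = 14.
W^NE = Σw_i − G^NE + (Σα_i)·G^NE = 26 + 2.69·14 = 63.66.
Planner: ∂(Σu_j)/∂g_i = Σα_j − 1 = 2.69 > 0, so everyone contributes w_i; G^SO = 26, W^SO = 26 + 2.69·26 = 95.94.
Deadweight loss = 32.28.

32.28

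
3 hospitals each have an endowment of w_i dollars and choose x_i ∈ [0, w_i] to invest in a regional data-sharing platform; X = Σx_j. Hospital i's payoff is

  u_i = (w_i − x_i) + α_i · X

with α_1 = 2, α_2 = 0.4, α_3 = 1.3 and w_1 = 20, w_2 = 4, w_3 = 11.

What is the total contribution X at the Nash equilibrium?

∂u_i/∂x_i = α_i − 1, so hospital i contributes w_i if α_i > 1, else 0.
α_i > 1 for i ∈ {1, 3}; NE contributions (20, 0, 11), X = 31.

31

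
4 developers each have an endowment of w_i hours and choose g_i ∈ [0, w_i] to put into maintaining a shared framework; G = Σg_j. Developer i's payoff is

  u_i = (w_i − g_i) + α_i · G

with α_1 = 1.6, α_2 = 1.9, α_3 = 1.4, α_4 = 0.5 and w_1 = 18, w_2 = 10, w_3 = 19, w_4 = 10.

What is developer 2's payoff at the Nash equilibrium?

89.3

∂u_i/∂g_i = α_i − 1, so developer i contributes w_i if α_i > 1, else 0.
α_i > 1 for i ∈ {1, 2, 3}; NE contributions (18, 10, 19, 0), G = 47.
u_2 = (10 − 10) + 1.9·47 = 89.3.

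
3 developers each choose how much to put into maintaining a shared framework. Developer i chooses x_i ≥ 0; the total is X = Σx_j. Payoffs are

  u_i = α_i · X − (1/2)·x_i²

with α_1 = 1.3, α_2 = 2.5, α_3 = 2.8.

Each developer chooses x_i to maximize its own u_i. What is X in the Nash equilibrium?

6.6

Developer i's FOC: ∂u_i/∂x_i = α_i − x_i = 0, so x_i* = α_i.
NE contributions = (1.3, 2.5, 2.8); X = 6.6.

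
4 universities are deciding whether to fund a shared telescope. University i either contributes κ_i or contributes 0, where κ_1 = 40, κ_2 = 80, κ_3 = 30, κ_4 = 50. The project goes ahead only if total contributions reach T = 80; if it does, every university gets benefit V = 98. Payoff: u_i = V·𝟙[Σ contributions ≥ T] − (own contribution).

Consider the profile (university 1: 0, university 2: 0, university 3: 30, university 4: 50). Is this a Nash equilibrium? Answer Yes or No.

Total = 80 ≥ 80: provided.
University 1 (pledges 0, payoff 98): pledging 40 → total 120, payoff 58. No gain.
University 2 (pledges 0, payoff 98): pledging 80 → total 160, payoff 18. No gain.
University 3 (pledges 30, payoff 68): dropping to 0 → total 50, payoff 0. No gain.
University 4 (pledges 50, payoff 48): dropping to 0 → total 30, payoff 0. No gain.

Yes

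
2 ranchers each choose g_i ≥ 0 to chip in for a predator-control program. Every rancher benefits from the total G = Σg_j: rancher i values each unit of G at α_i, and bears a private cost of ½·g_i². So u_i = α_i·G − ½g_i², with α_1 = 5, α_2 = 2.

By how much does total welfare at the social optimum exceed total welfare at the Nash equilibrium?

14.5

Rancher i's FOC: ∂u_i/∂g_i = α_i − g_i = 0, so g_i* = α_i.
NE contributions = (5, 2); G = 7.
W^NE = (Σα)·G − ½Σα_i² = 7² − ½·29 = 34.5.
Planner sets g_i = Σα_j = 7 for every i, so G^SO = 2·7 = 14.
W^SO = (Σα)·G^SO − ½·2·(Σα)² = (2/2)·7² = 49.
Deadweight loss = W^SO − W^NE = 14.5.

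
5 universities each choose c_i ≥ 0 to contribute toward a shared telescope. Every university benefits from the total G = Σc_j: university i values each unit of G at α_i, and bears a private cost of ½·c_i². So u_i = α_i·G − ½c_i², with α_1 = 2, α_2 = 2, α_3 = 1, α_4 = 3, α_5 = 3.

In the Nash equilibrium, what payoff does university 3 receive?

10.5

University i's FOC: ∂u_i/∂c_i = α_i − c_i = 0, so c_i* = α_i.
NE contributions = (2, 2, 1, 3, 3); G = 11.
u_3 = α_3·G − ½·(c_3)² = 1·11 − ½·1² = 10.5.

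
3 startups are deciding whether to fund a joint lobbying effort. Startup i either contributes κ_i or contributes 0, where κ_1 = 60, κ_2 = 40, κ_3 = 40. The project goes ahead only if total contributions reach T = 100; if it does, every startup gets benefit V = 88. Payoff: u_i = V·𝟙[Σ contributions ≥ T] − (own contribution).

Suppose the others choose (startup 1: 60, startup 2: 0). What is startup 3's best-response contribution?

Others' total = 60. Contributing 40 brings total to 100 ≥ 100: gain V − κ_3 = 48.
Best response: 40.

40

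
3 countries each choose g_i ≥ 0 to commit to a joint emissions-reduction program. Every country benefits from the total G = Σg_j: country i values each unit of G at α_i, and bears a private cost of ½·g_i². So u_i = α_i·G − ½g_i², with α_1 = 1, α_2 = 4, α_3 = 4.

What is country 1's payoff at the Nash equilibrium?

Country i's FOC: ∂u_i/∂g_i = α_i − g_i = 0, so g_i* = α_i.
NE contributions = (1, 4, 4); G = 9.
u_1 = α_1·G − ½·(g_1)² = 1·9 − ½·1² = 8.5.

8.5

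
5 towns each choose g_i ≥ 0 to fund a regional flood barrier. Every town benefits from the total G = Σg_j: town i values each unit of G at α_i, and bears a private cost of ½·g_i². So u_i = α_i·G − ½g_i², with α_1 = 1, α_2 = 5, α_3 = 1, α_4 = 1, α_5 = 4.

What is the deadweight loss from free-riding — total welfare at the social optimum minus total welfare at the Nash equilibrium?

238

Town i's FOC: ∂u_i/∂g_i = α_i − g_i = 0, so g_i* = α_i.
NE contributions = (1, 5, 1, 1, 4); G = 12.
W^NE = (Σα)·G − ½Σα_i² = 12² − ½·44 = 122.
Planner sets g_i = Σα_j = 12 for every i, so G^SO = 5·12 = 60.
W^SO = (Σα)·G^SO − ½·5·(Σα)² = (5/2)·12² = 360.
Deadweight loss = W^SO − W^NE = 238.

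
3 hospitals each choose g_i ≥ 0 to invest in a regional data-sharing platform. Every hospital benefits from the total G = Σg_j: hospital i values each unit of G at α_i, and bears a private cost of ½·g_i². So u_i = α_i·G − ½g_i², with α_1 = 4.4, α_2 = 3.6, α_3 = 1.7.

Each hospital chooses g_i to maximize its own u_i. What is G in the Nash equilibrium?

9.7

Hospital i's FOC: ∂u_i/∂g_i = α_i − g_i = 0, so g_i* = α_i.
NE contributions = (4.4, 3.6, 1.7); G = 9.7.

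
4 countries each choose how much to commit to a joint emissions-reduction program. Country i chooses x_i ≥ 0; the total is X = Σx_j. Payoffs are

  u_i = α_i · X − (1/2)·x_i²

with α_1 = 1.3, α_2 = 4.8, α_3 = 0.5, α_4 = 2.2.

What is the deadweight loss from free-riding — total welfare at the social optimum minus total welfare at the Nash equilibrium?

Country i's FOC: ∂u_i/∂x_i = α_i − x_i = 0, so x_i* = α_i.
NE contributions = (1.3, 4.8, 0.5, 2.2); X = 8.8.
W^NE = (Σα)·X − ½Σα_i² = 8.8² − ½·29.82 = 62.53.
Planner sets x_i = Σα_j = 8.8 for every i, so X^SO = 4·8.8 = 35.2.
W^SO = (Σα)·X^SO − ½·4·(Σα)² = (4/2)·8.8² = 154.88.
Deadweight loss = W^SO − W^NE = 92.35.

92.35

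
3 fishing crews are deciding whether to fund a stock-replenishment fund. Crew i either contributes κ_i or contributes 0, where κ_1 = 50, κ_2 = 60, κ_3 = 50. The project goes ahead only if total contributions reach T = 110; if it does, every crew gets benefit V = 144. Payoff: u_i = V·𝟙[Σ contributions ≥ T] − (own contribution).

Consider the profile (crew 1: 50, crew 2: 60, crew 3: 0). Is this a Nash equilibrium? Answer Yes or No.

Total = 110 ≥ 110: provided.
Crew 1 (pledges 50, payoff 94): dropping to 0 → total 60, payoff 0. No gain.
Crew 2 (pledges 60, payoff 84): dropping to 0 → total 50, payoff 0. No gain.
Crew 3 (pledges 0, payoff 144): pledging 50 → total 160, payoff 94. No gain.

Yes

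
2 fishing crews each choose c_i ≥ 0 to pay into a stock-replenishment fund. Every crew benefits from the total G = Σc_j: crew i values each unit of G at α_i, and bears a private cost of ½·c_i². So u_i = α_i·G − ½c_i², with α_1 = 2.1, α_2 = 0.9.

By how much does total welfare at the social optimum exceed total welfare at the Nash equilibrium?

Crew i's FOC: ∂u_i/∂c_i = α_i − c_i = 0, so c_i* = α_i.
NE contributions = (2.1, 0.9); G = 3.
W^NE = (Σα)·G − ½Σα_i² = 3² − ½·5.22 = 6.39.
Planner sets c_i = Σα_j = 3 for every i, so G^SO = 2·3 = 6.
W^SO = (Σα)·G^SO − ½·2·(Σα)² = (2/2)·3² = 9.
Deadweight loss = W^SO − W^NE = 2.61.

2.61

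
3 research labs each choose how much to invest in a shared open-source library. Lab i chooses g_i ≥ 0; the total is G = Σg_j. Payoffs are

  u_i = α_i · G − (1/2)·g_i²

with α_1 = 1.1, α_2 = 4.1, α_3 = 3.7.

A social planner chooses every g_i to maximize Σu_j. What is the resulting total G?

26.7

Planner FOC: ∂(Σu_j)/∂g_i = (Σα_j) − g_i = 0, so g_i^SO = Σα_j = 8.9 for every i; G^SO = 26.7.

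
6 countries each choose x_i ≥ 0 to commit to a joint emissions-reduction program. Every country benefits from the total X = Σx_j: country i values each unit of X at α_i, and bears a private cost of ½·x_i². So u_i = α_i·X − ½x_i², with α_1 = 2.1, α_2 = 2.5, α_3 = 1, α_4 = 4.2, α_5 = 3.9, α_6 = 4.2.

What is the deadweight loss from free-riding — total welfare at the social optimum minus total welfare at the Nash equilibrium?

Country i's FOC: ∂u_i/∂x_i = α_i − x_i = 0, so x_i* = α_i.
NE contributions = (2.1, 2.5, 1, 4.2, 3.9, 4.2); X = 17.9.
W^NE = (Σα)·X − ½Σα_i² = 17.9² − ½·62.15 = 289.335.
Planner sets x_i = Σα_j = 17.9 for every i, so X^SO = 6·17.9 = 107.4.
W^SO = (Σα)·X^SO − ½·6·(Σα)² = (6/2)·17.9² = 961.23.
Deadweight loss = W^SO − W^NE = 671.895.

671.895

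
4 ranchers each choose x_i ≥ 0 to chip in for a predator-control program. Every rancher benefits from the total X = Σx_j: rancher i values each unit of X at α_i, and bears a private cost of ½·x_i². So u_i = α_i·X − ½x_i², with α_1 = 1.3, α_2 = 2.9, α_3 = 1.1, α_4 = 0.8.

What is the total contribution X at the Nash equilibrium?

6.1

Rancher i's FOC: ∂u_i/∂x_i = α_i − x_i = 0, so x_i* = α_i.
NE contributions = (1.3, 2.9, 1.1, 0.8); X = 6.1.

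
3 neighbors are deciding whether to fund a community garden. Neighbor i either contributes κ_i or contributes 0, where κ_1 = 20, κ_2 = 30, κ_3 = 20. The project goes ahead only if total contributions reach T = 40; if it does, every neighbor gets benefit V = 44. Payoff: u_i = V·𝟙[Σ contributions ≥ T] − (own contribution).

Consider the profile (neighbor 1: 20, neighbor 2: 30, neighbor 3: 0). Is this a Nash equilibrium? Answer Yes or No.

Yes

Total = 50 ≥ 40: provided.
Neighbor 1 (pledges 20, payoff 24): dropping to 0 → total 30, payoff 0. No gain.
Neighbor 2 (pledges 30, payoff 14): dropping to 0 → total 20, payoff 0. No gain.
Neighbor 3 (pledges 0, payoff 44): pledging 20 → total 70, payoff 24. No gain.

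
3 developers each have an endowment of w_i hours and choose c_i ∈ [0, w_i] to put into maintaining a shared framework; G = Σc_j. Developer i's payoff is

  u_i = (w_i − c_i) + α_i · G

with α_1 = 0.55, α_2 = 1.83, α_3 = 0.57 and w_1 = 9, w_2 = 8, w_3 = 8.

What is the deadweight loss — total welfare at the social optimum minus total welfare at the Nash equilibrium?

∂u_i/∂c_i = α_i − 1, so developer i contributes w_i if α_i > 1, else 0.
α_i > 1 for i ∈ {2}; NE contributions (0, 8, 0), G = 8.
W^NE = Σw_i − G^NE + (Σα_i)·G^NE = 25 + 1.95·8 = 40.6.
Planner: ∂(Σu_j)/∂c_i = Σα_j − 1 = 1.95 > 0, so everyone contributes w_i; G^SO = 25, W^SO = 25 + 1.95·25 = 73.75.
Deadweight loss = 33.15.

33.15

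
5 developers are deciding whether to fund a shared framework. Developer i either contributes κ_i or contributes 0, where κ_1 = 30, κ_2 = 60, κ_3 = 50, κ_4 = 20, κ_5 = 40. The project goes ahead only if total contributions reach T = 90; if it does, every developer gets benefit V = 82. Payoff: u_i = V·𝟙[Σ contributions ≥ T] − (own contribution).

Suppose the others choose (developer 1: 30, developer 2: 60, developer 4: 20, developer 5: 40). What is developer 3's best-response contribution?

Others' total = 150 ≥ 90; contributing adds cost 50 for no extra benefit.
Best response: 0.

0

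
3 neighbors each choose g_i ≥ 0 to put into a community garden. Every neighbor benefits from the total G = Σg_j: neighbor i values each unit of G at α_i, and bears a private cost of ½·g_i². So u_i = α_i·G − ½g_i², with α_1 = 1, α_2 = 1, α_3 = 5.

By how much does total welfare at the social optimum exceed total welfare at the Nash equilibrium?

38

Neighbor i's FOC: ∂u_i/∂g_i = α_i − g_i = 0, so g_i* = α_i.
NE contributions = (1, 1, 5); G = 7.
W^NE = (Σα)·G − ½Σα_i² = 7² − ½·27 = 35.5.
Planner sets g_i = Σα_j = 7 for every i, so G^SO = 3·7 = 21.
W^SO = (Σα)·G^SO − ½·3·(Σα)² = (3/2)·7² = 73.5.
Deadweight loss = W^SO − W^NE = 38.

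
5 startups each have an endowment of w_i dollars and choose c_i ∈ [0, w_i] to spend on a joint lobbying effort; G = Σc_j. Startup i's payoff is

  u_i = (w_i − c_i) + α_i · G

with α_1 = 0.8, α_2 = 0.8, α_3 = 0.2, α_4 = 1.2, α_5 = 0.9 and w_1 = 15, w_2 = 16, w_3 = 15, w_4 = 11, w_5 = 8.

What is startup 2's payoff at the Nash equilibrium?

∂u_i/∂c_i = α_i − 1, so startup i contributes w_i if α_i > 1, else 0.
α_i > 1 for i ∈ {4}; NE contributions (0, 0, 0, 11, 0), G = 11.
u_2 = (16 − 0) + 0.8·11 = 24.8.

24.8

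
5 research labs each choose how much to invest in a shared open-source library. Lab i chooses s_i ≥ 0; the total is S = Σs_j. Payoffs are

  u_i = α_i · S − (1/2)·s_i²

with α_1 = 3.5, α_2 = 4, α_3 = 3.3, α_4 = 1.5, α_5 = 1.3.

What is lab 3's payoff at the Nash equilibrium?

Lab i's FOC: ∂u_i/∂s_i = α_i − s_i = 0, so s_i* = α_i.
NE contributions = (3.5, 4, 3.3, 1.5, 1.3); S = 13.6.
u_3 = α_3·S − ½·(s_3)² = 3.3·13.6 − ½·3.3² = 39.435.

39.435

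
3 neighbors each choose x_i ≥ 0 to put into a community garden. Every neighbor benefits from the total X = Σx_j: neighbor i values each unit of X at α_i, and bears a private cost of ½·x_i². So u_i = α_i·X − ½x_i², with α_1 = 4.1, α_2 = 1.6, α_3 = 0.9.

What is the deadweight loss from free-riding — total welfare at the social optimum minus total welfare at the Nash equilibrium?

Neighbor i's FOC: ∂u_i/∂x_i = α_i − x_i = 0, so x_i* = α_i.
NE contributions = (4.1, 1.6, 0.9); X = 6.6.
W^NE = (Σα)·X − ½Σα_i² = 6.6² − ½·20.18 = 33.47.
Planner sets x_i = Σα_j = 6.6 for every i, so X^SO = 3·6.6 = 19.8.
W^SO = (Σα)·X^SO − ½·3·(Σα)² = (3/2)·6.6² = 65.34.
Deadweight loss = W^SO − W^NE = 31.87.

31.87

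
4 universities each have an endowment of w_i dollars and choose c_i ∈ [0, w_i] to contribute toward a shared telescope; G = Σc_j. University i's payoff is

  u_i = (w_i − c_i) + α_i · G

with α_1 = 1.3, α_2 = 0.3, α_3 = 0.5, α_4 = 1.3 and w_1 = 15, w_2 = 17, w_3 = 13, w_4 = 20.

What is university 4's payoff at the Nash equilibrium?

45.5

∂u_i/∂c_i = α_i − 1, so university i contributes w_i if α_i > 1, else 0.
α_i > 1 for i ∈ {1, 4}; NE contributions (15, 0, 0, 20), G = 35.
u_4 = (20 − 20) + 1.3·35 = 45.5.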